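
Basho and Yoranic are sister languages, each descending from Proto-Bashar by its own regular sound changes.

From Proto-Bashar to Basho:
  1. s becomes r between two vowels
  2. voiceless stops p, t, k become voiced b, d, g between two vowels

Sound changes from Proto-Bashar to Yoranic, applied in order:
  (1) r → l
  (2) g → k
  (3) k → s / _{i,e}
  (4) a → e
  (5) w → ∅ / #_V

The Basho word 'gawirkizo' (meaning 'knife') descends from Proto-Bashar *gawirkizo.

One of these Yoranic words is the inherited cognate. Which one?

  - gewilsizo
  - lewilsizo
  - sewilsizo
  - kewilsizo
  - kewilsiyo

Yoranic: *gawirkizo > gawilkizo > kawilkizo > kawilsizo > kewilsizo  (by unconditioned shift, unconditioned shift, palatalisation, vowel merger)

kewilsizo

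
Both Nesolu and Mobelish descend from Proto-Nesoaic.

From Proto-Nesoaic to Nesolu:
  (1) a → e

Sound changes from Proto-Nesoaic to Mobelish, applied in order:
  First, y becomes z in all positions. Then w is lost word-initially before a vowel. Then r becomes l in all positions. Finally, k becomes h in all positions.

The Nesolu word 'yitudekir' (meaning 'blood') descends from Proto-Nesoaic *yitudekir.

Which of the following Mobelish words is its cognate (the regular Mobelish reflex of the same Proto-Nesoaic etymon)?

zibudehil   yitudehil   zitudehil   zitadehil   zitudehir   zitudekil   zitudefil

zitudehil

Mobelish: *yitudekir
  yitudekir → zitudekir   [unconditioned shift]
  zitudekir (rule 2 does not apply)
  zitudekir → zitudekil   [unconditioned shift]
  zitudekil → zitudehil   [unconditioned shift]
  giving Mobelish zitudehil.
Among the options, 'zitudehil' alone shows every Mobelish change applied in order.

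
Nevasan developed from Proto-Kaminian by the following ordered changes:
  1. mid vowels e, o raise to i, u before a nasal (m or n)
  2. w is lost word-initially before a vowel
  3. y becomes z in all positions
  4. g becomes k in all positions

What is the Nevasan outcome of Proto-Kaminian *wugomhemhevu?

Nevasan: start from *wugomhemhevu.
  rule 1 (pre-nasal raising): wugomhemhevu → wugumhimhevu
  rule 2 (glide loss): wugumhimhevu → ugumhimhevu
  rule 3: no change — ugumhimhevu
  rule 4 (unconditioned shift): ugumhimhevu → ukumhimhevu
  ⇒ Nevasan ukumhimhevu

ukumhimhevu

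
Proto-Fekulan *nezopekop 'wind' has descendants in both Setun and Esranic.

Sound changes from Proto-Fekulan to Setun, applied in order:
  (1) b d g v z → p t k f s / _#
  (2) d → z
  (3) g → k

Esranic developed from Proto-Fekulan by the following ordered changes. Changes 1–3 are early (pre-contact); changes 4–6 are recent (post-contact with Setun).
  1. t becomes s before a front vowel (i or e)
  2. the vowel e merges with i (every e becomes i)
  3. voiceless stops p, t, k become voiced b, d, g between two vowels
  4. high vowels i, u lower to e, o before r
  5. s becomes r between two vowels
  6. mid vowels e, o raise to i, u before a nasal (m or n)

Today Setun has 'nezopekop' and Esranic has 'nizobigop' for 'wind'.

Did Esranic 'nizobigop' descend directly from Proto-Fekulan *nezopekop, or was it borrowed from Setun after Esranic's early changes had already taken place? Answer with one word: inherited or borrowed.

If inherited, *nezopekop would pass through all of Esranic's changes:
Esranic: *nezopekop
  nezopekop (rule 1 does not apply)
  nezopekop → nizopikop   [vowel merger]
  nizopikop → nizobigop   [intervocalic voicing]
  nizobigop (rule 4 does not apply)
  nizobigop (rule 5 does not apply)
  nizobigop (rule 6 does not apply)
  giving Esranic nizobigop.
If borrowed from Setun 'nezopekop' after the early changes, it would undergo only the recent ones:
  rule 4 (pre-rhotic lowering): no change (nezopekop)
  rule 5 (rhotacism): no change (nezopekop)
  rule 6 (pre-nasal raising): no change (nezopekop)
  ⇒ as a loan: nezopekop
Esranic 'nizobigop' matches the inherited outcome exactly, so it is an inherited cognate, not a loan.

inherited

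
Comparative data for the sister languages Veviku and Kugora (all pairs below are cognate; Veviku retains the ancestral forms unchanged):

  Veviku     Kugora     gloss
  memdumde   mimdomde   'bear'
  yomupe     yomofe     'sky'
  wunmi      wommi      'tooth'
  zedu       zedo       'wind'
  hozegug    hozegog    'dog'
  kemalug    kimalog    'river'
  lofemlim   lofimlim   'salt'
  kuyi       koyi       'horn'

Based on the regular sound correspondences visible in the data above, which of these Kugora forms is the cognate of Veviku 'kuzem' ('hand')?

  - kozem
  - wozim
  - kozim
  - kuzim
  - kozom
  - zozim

hozegug ~ hozegog, kemalug ~ kimalog — Veviku u corresponds to Kugora o after a consonant, before a consonant other than r, m, n, p, b, f, v.
memdumde ~ mimdomde, kemalug ~ kimalog — Veviku e corresponds to Kugora i after a consonant, before a nasal.
Applying these to Veviku 'kuzem':
  kuzem → kozem   (u→o after a consonant, before a consonant other than r, m, n, p, b, f, v)
  kozem → kozim   (e→i after a consonant, before a nasal)
So the Kugora cognate is 'kozim'.

kozim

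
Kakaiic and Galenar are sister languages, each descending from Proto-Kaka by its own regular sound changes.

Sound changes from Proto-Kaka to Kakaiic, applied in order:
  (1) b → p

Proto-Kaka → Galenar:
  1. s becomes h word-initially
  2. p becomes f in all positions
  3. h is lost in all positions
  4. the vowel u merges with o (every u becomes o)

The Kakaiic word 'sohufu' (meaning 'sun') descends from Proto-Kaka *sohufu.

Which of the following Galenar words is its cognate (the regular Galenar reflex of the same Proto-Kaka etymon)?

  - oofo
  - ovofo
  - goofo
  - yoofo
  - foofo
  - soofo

Galenar: *sohufu > hohufu > oufu > oofo  (by debuccalisation, h-loss, vowel merger)
The other candidates each miss or misapply at least one Galenar change.

oofo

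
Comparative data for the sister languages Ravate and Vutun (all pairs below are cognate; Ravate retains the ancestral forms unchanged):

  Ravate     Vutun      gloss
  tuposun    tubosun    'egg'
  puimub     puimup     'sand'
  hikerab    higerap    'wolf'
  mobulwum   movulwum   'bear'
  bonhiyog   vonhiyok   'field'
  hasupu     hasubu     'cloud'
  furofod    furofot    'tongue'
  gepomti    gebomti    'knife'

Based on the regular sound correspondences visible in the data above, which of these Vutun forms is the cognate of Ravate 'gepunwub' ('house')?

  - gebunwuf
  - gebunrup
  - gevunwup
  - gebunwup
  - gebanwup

hasupu ~ hasubu — Ravate p corresponds to Vutun b between vowels (before a back vowel).
puimub ~ puimup, hikerab ~ higerap — Ravate b corresponds to Vutun p word-finally.
Applying these to Ravate 'gepunwub':
  gepunwub → gebunwub   (p→b between vowels (before a back vowel))
  gebunwub → gebunwup   (b→p word-finally)
So the Vutun cognate is 'gebunwup'.

gebunwup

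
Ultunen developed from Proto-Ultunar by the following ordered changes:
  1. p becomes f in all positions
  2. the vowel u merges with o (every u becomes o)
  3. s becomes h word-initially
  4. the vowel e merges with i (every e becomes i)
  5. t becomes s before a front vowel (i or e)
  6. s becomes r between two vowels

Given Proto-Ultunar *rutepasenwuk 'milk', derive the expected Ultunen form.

Ultunen: *rutepasenwuk
  rutepasenwuk → rutefasenwuk   [unconditioned shift]
  rutefasenwuk → rotefasenwok   [vowel merger]
  rotefasenwok (rule 3 does not apply)
  rotefasenwok → rotifasinwok   [vowel merger]
  rotifasinwok → rosifasinwok   [palatalisation]
  rosifasinwok → rorifarinwok   [rhotacism]
  giving Ultunen rorifarinwok.

rorifarinwok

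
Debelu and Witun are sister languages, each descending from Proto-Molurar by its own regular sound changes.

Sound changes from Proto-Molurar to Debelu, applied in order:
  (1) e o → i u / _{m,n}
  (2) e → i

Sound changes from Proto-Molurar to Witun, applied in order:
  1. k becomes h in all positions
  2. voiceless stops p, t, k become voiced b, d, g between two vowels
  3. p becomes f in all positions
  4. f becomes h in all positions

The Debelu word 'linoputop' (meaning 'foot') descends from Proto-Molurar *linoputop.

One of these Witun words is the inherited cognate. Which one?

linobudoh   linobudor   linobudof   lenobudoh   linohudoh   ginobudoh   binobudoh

linobudoh

Witun: start from *linoputop.
  rule 1: no change — linoputop
  rule 2 (intervocalic voicing): linoputop → linobudop
  rule 3 (unconditioned shift): linobudop → linobudof
  rule 4 (unconditioned shift): linobudof → linobudoh
  ⇒ Witun linobudoh
Among the options, 'linobudoh' alone shows every Witun change applied in order.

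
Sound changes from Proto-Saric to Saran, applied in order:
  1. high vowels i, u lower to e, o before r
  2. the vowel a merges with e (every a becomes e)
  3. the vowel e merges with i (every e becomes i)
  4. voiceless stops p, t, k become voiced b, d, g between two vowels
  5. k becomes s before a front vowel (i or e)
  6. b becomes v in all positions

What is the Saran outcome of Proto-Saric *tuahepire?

tuihiviri

Saran: start from *tuahepire.
  rule 1 (pre-rhotic lowering): tuahepire → tuahepere
  rule 2 (vowel merger): tuahepere → tuehepere
  rule 3 (vowel merger): tuehepere → tuihipiri
  rule 4 (intervocalic voicing): tuihipiri → tuihibiri
  rule 5: no change — tuihibiri
  rule 6 (unconditioned shift): tuihibiri → tuihiviri
  ⇒ Saran tuihiviri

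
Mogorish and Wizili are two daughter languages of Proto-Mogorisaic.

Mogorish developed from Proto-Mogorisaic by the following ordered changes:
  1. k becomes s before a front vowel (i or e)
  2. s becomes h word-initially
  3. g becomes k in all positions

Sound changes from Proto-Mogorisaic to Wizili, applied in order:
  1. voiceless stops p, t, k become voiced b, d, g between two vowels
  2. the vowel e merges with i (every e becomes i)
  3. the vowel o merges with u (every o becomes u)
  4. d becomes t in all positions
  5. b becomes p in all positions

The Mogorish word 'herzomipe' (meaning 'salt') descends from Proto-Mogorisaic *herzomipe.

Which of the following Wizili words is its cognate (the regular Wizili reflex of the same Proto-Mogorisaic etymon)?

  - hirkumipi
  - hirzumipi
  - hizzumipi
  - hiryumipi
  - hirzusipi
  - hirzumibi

Wizili: *herzomipe
  herzomipe → herzomibe   [intervocalic voicing]
  herzomibe → hirzomibi   [vowel merger]
  hirzomibi → hirzumibi   [vowel merger]
  hirzumibi (rule 4 does not apply)
  hirzumibi → hirzumipi   [unconditioned shift]
  giving Wizili hirzumipi.

hirzumipi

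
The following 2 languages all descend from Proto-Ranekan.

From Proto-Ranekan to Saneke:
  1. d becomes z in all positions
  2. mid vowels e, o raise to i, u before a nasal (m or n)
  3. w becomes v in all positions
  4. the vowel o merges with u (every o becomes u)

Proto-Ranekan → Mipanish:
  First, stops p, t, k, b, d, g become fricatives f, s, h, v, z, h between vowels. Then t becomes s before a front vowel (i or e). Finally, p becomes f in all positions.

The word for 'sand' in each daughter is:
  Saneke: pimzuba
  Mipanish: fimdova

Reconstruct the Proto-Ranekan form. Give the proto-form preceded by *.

*pimdoba

Position 5: Saneke has u, Mipanish has o. Mipanish preserves o here (none of its changes turn any other segment into o), so the proto-segment is *o.
Position 4: Saneke has z, Mipanish has d. Mipanish preserves d here (none of its changes turn any other segment into d), so the proto-segment is *d.
This points to *pimdoba. Verify forward in each daughter:
Saneke: *pimdoba > pimzoba > pimzuba  (by unconditioned shift, vowel merger)
Mipanish: *pimdoba
  pimdoba → pimdova   [intervocalic lenition]
  pimdova (rule 2 does not apply)
  pimdova → fimdova   [unconditioned shift]
  giving Mipanish fimdova.
No other proto-form is consistent with every reflex, so the reconstruction is *pimdoba.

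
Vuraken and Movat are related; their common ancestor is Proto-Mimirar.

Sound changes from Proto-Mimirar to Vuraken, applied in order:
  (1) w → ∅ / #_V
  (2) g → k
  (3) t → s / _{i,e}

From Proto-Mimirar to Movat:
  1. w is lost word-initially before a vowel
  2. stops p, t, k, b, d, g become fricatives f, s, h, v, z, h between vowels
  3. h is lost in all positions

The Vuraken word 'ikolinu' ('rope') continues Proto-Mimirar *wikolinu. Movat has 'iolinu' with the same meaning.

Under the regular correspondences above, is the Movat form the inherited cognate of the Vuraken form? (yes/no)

Derive the expected Movat reflex of *wikolinu:
Movat: start from *wikolinu.
  rule 1 (glide loss): wikolinu → ikolinu
  rule 2 (intervocalic lenition): ikolinu → iholinu
  rule 3 (h-loss): iholinu → iolinu
  ⇒ Movat iolinu
Movat 'iolinu' matches the regular reflex exactly, so the pair is cognate.

yes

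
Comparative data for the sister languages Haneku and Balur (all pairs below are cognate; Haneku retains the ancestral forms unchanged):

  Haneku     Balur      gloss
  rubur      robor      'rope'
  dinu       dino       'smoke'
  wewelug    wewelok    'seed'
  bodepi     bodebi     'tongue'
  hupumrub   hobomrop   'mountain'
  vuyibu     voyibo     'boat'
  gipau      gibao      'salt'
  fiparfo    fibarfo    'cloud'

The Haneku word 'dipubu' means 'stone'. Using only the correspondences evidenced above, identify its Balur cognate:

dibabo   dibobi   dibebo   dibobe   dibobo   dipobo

dibobo

hupumrub ~ hobomrop — Haneku p corresponds to Balur b between vowels (before a back vowel).
rubur ~ robor, hupumrub ~ hobomrop — Haneku u corresponds to Balur o after a consonant, before a labial obstruent.
dinu ~ dino, vuyibu ~ voyibo — Haneku u corresponds to Balur o word-finally.
Applying these to Haneku 'dipubu':
  dipubu → dibubu   (p→b between vowels (before a back vowel))
  dibubu → dibobu   (u→o after a consonant, before a labial obstruent)
  dibobu → dibobo   (u→o word-finally)
So the Balur cognate is 'dibobo'.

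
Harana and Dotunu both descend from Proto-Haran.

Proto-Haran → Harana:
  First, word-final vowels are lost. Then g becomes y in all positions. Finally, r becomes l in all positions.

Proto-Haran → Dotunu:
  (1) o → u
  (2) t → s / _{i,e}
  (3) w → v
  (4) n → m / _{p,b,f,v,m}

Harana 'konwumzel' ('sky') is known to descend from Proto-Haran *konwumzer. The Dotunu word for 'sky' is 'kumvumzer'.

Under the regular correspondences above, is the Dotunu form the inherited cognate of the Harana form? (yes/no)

yes

Derive the expected Dotunu reflex of *konwumzer:
Dotunu: *konwumzer
  konwumzer → kunwumzer   [vowel merger]
  kunwumzer (rule 2 does not apply)
  kunwumzer → kunvumzer   [unconditioned shift]
  kunvumzer → kumvumzer   [nasal place assimilation]
  giving Dotunu kumvumzer.
Dotunu 'kumvumzer' matches the regular reflex exactly, so the pair is cognate.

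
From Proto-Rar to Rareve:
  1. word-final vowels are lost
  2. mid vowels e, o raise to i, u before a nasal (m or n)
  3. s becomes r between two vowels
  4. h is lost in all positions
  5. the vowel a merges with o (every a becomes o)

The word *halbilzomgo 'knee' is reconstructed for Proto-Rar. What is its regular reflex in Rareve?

olbilzumg

Rareve: *halbilzomgo
  halbilzomgo → halbilzomg   [apocope]
  halbilzomg → halbilzumg   [pre-nasal raising]
  halbilzumg (rule 3 does not apply)
  halbilzumg → albilzumg   [h-loss]
  albilzumg → olbilzumg   [vowel merger]
  giving Rareve olbilzumg.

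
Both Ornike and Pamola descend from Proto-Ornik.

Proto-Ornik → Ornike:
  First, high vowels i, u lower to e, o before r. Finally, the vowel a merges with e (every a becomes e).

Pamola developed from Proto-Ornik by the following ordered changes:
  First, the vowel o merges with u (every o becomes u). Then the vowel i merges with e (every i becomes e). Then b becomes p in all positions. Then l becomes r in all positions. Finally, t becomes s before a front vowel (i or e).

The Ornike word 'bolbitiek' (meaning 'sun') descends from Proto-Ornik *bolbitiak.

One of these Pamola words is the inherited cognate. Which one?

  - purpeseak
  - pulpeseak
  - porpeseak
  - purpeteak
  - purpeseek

purpeseak

Pamola: *bolbitiak
  bolbitiak → bulbitiak   [vowel merger]
  bulbitiak → bulbeteak   [vowel merger]
  bulbeteak → pulpeteak   [unconditioned shift]
  pulpeteak → purpeteak   [unconditioned shift]
  purpeteak → purpeseak   [palatalisation]
  giving Pamola purpeseak.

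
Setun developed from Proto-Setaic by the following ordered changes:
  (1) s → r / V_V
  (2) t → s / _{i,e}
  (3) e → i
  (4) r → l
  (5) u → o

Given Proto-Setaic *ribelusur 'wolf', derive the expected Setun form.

libilolol

Setun: *ribelusur > ribelurur > ribilurur > libilulul > libilolol  (by rhotacism, vowel merger, unconditioned shift, vowel merger)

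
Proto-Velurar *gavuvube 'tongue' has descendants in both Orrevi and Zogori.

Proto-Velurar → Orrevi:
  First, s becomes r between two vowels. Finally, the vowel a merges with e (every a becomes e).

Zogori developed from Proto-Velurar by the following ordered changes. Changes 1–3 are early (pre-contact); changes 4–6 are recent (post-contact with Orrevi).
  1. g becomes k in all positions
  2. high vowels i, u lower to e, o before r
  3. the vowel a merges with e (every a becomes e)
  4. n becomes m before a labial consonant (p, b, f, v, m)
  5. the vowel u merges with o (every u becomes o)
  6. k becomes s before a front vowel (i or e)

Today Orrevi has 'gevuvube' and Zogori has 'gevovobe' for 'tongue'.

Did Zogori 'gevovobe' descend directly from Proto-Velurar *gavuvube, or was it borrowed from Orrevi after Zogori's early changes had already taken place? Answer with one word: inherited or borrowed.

borrowed

If inherited, *gavuvube would pass through all of Zogori's changes:
Zogori: *gavuvube > kavuvube > kevuvube > kevovobe > sevovobe  (by unconditioned shift, vowel merger, vowel merger, palatalisation)
If borrowed from Orrevi 'gevuvube' after the early changes, it would undergo only the recent ones:
  rule 4 (nasal place assimilation): no change (gevuvube)
  rule 5 (vowel merger): gevuvube → gevovobe
  rule 6 (palatalisation): no change (gevovobe)
  ⇒ as a loan: gevovobe
Zogori 'gevovobe' matches the loan outcome 'gevovobe', not the inherited 'sevovobe' — it skipped the early Zogori changes, so it was borrowed from Orrevi.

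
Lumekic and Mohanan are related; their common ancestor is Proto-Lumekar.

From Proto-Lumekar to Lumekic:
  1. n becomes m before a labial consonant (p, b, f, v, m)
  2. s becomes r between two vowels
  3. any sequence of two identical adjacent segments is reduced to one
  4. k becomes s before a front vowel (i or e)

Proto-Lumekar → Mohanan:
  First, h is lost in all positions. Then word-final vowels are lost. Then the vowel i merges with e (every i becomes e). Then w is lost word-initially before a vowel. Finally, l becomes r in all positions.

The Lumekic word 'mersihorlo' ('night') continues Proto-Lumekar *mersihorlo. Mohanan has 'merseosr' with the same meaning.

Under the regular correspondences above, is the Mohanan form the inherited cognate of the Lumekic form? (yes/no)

Derive the expected Mohanan reflex of *mersihorlo:
Mohanan: start from *mersihorlo.
  rule 1 (h-loss): mersihorlo → mersiorlo
  rule 2 (apocope): mersiorlo → mersiorl
  rule 3 (vowel merger): mersiorl → merseorl
  rule 4: no change — merseorl
  rule 5 (unconditioned shift): merseorl → merseorr
  ⇒ Mohanan merseorr
The regular Mohanan reflex would be 'merseorr', but the attested form is 'merseosr'. The correspondence is irregular, so they are not cognates (the Mohanan form has a different source).

no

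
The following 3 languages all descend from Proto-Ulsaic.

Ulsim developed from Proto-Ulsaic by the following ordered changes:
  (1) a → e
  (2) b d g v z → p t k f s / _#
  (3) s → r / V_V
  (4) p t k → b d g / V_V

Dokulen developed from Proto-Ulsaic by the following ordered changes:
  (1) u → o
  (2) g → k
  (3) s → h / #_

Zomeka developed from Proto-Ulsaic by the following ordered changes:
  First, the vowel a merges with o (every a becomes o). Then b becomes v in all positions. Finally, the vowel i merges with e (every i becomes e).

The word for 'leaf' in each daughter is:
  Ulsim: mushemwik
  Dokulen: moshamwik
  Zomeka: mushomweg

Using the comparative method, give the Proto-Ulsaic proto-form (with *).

*mushamwig

Position 5: Ulsim has e, Dokulen has a, Zomeka has o. Dokulen preserves a here (none of its changes turn any other segment into a), so the proto-segment is *a.
Position 9: Ulsim has k, Dokulen has k, Zomeka has g. Zomeka preserves g here (none of its changes turn any other segment into g), so the proto-segment is *g.
Position 2: Ulsim has u, Dokulen has o, Zomeka has u. Ulsim preserves u here (none of its changes turn any other segment into u), so the proto-segment is *u.
This points to *mushamwig. Verify forward in each daughter:
Ulsim: *mushamwig > mushemwig > mushemwik  (by vowel merger, final devoicing)
Dokulen: start from *mushamwig.
  rule 1 (vowel merger): mushamwig → moshamwig
  rule 2 (unconditioned shift): moshamwig → moshamwik
  rule 3: no change — moshamwik
  ⇒ Dokulen moshamwik
Zomeka: *mushamwig
  mushamwig → mushomwig   [vowel merger]
  mushomwig (rule 2 does not apply)
  mushomwig → mushomweg   [vowel merger]
  giving Zomeka mushomweg.
*mushamwig is the unique common source.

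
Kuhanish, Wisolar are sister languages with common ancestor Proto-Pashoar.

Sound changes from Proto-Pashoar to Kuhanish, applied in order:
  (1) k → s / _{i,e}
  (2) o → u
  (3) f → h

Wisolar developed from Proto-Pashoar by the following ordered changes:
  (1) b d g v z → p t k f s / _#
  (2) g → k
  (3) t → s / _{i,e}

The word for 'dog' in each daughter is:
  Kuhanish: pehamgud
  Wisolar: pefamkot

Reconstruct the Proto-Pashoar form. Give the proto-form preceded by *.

*pefamgod

Position 7: Kuhanish has u, Wisolar has o. Wisolar preserves o here (none of its changes turn any other segment into o), so the proto-segment is *o.
Position 3: Kuhanish has h, Wisolar has f. Taking the neighbouring segments as reconstructed: Kuhanish h could go back to *f or *h; Wisolar f can only go back to *f — the one source consistent with every daughter is *f.
Position 6: Kuhanish has g, Wisolar has k. Kuhanish preserves g here (none of its changes turn any other segment into g), so the proto-segment is *g.
Continuing position by position gives *pefamgod; check it forward:
Kuhanish: *pefamgod > pefamgud > pehamgud  (by vowel merger, unconditioned shift)
Wisolar: *pefamgod
  pefamgod → pefamgot   [final devoicing]
  pefamgot → pefamkot   [unconditioned shift]
  pefamkot (rule 3 does not apply)
  giving Wisolar pefamkot.
*pefamgod is the unique common source.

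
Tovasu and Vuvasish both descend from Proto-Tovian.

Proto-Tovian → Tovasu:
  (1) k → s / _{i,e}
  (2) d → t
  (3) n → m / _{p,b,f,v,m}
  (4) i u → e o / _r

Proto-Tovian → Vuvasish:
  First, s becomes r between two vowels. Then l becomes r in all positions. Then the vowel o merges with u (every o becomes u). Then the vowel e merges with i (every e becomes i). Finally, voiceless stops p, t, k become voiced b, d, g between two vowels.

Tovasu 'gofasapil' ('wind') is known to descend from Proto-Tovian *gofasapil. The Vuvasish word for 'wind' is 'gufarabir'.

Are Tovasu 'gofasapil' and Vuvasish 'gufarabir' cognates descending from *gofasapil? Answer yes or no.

yes

Derive the expected Vuvasish reflex of *gofasapil:
Vuvasish: start from *gofasapil.
  rule 1 (rhotacism): gofasapil → gofarapil
  rule 2 (unconditioned shift): gofarapil → gofarapir
  rule 3 (vowel merger): gofarapir → gufarapir
  rule 4: no change — gufarapir
  rule 5 (intervocalic voicing): gufarapir → gufarabir
  ⇒ Vuvasish gufarabir
Vuvasish 'gufarabir' matches the regular reflex exactly, so the pair is cognate.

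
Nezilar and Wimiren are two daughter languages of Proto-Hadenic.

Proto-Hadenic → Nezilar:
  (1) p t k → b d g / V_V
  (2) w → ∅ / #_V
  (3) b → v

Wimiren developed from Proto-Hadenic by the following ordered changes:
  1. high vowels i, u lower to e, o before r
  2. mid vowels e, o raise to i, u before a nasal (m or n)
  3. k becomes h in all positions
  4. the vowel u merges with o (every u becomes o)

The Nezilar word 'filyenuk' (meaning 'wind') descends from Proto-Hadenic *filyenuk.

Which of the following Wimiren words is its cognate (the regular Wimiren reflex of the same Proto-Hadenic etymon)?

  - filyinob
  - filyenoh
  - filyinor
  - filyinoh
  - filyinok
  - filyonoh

filyinoh

Wimiren: start from *filyenuk.
  rule 1: no change — filyenuk
  rule 2 (pre-nasal raising): filyenuk → filyinuk
  rule 3 (unconditioned shift): filyinuk → filyinuh
  rule 4 (vowel merger): filyinuh → filyinoh
  ⇒ Wimiren filyinoh
Among the options, 'filyinoh' alone shows every Wimiren change applied in order.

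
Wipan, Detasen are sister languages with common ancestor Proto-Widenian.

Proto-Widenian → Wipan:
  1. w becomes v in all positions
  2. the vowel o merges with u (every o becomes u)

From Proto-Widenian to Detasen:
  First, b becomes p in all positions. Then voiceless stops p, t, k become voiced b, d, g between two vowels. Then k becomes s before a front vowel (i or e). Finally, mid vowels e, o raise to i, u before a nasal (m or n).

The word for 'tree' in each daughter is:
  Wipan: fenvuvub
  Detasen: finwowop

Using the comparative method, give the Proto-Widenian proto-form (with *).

*fenwowob

Position 8: Wipan has b, Detasen has p. Wipan preserves b here (none of its changes turn any other segment into b), so the proto-segment is *b.
Position 7: Wipan has u, Detasen has o. Detasen preserves o here (none of its changes turn any other segment into o), so the proto-segment is *o.
Continuing position by position gives *fenwowob; check it forward:
Wipan: *fenwowob
  fenwowob → fenvovob   [unconditioned shift]
  fenvovob → fenvuvub   [vowel merger]
  giving Wipan fenvuvub.
Detasen: start from *fenwowob.
  rule 1 (unconditioned shift): fenwowob → fenwowop
  rule 2: no change — fenwowop
  rule 3: no change — fenwowop
  rule 4 (pre-nasal raising): fenwowop → finwowop
  ⇒ Detasen finwowop
*fenwowob is the unique common source.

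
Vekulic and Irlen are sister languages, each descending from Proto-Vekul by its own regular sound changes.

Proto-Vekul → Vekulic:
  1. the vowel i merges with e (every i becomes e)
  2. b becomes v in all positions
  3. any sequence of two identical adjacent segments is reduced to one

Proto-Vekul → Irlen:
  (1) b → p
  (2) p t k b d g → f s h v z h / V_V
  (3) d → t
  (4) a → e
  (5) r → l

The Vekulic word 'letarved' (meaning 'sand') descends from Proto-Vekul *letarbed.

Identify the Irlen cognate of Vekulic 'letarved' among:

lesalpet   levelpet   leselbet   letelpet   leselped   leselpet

Irlen: *letarbed > letarped > lesarped > lesarpet > leserpet > leselpet  (by unconditioned shift, intervocalic lenition, unconditioned shift, vowel merger, unconditioned shift)

leselpet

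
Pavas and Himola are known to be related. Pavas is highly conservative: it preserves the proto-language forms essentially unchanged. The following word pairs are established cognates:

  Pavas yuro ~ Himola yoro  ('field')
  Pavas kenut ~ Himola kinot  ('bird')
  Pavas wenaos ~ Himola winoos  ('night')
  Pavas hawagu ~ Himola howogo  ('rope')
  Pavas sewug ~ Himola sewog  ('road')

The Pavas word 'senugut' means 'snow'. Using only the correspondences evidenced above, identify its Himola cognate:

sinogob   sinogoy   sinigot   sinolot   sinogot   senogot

sinogot

kenut ~ kinot, wenaos ~ winoos — Pavas e corresponds to Himola i after a consonant, before a nasal.
kenut ~ kinot, sewug ~ sewog — Pavas u corresponds to Himola o after a consonant, before a consonant other than r, m, n, p, b, f, v.
Applying these to Pavas 'senugut':
  senugut → sinugut   (e→i after a consonant, before a nasal)
  sinugut → sinogut   (u→o after a consonant, before a consonant other than r, m, n, p, b, f, v)
  sinogut → sinogot   (u→o after a consonant, before a consonant other than r, m, n, p, b, f, v)
So the Himola cognate is 'sinogot'.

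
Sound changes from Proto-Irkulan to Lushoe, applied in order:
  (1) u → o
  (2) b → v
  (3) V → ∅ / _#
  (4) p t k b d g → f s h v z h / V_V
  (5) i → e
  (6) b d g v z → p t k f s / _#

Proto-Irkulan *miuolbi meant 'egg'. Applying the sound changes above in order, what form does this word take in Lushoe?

Lushoe: *miuolbi
  miuolbi → mioolbi   [vowel merger]
  mioolbi → mioolvi   [unconditioned shift]
  mioolvi → mioolv   [apocope]
  mioolv (rule 4 does not apply)
  mioolv → meoolv   [vowel merger]
  meoolv → meoolf   [final devoicing]
  giving Lushoe meoolf.

meoolf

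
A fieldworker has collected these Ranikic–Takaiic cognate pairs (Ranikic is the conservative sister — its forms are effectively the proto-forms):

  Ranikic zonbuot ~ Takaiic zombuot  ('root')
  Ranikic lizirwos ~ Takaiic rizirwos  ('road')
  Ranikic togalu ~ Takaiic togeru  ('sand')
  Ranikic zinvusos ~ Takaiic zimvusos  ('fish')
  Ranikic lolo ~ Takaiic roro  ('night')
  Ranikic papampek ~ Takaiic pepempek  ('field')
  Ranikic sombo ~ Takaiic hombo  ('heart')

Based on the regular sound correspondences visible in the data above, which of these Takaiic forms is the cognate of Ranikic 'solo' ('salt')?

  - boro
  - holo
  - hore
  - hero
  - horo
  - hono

sombo ~ hombo — Ranikic s corresponds to Takaiic h word-initially before a back vowel.
lolo ~ roro — Ranikic l corresponds to Takaiic r between vowels (before a back vowel).
Applying these to Ranikic 'solo':
  solo → holo   (s→h word-initially before a back vowel)
  holo → horo   (l→r between vowels (before a back vowel))
So the Takaiic cognate is 'horo'.

horo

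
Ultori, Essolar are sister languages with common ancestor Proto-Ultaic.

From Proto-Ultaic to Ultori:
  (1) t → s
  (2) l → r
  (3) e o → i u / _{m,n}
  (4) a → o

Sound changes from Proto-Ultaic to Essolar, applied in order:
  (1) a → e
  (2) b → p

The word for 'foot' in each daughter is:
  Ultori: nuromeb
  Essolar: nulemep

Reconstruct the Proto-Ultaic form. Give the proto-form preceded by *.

Position 4: Ultori has o, Essolar has e. Taking the neighbouring segments as reconstructed: Ultori o can only go back to *a; Essolar e could go back to *a or *e — the one source consistent with every daughter is *a.
Position 7: Ultori has b, Essolar has p. Ultori preserves b here (none of its changes turn any other segment into b), so the proto-segment is *b.
Verify the candidate proto-form against each daughter:
Ultori: *nulameb > nurameb > nuromeb  (by unconditioned shift, vowel merger)
Essolar: *nulameb > nulemeb > nulemep  (by vowel merger, unconditioned shift)
*nulameb is the unique common source.

*nulameb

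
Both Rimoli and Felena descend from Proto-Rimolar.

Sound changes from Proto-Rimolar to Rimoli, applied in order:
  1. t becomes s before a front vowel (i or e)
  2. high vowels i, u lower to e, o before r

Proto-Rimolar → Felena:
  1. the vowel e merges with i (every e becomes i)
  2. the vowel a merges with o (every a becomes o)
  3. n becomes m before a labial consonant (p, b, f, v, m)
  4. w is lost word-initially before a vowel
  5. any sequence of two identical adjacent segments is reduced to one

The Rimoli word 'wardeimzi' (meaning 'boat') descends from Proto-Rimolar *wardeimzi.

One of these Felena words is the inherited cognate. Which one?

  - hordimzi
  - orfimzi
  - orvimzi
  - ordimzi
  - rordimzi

Felena: *wardeimzi
  wardeimzi → wardiimzi   [vowel merger]
  wardiimzi → wordiimzi   [vowel merger]
  wordiimzi (rule 3 does not apply)
  wordiimzi → ordiimzi   [glide loss]
  ordiimzi → ordimzi   [degemination]
  giving Felena ordimzi.
The other candidates each miss or misapply at least one Felena change.

ordimzi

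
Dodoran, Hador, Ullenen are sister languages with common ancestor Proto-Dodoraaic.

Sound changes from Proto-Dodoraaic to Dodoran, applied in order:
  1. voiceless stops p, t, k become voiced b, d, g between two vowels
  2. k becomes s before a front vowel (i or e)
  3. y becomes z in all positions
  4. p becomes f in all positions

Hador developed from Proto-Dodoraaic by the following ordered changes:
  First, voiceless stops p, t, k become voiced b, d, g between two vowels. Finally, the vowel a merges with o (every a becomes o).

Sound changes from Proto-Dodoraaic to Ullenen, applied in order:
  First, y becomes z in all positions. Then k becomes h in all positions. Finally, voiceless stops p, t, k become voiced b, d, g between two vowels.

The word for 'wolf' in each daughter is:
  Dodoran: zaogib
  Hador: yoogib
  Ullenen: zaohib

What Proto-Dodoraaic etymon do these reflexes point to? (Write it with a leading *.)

Position 2: Dodoran has a, Hador has o, Ullenen has a. Dodoran preserves a here (none of its changes turn any other segment into a), so the proto-segment is *a.
Position 1: Dodoran has z, Hador has y, Ullenen has z. Hador preserves y here (none of its changes turn any other segment into y), so the proto-segment is *y.
Position 4: Dodoran has g, Hador has g, Ullenen has h. Taking the neighbouring segments as reconstructed: Dodoran g could go back to *k or *g; Hador g could go back to *k or *g; Ullenen h could go back to *k or *h — the one source consistent with every daughter is *k.
The remaining positions agree across the daughters. Check the candidate against every language:
Dodoran: start from *yaokib.
  rule 1 (intervocalic voicing): yaokib → yaogib
  rule 2: no change — yaogib
  rule 3 (unconditioned shift): yaogib → zaogib
  rule 4: no change — zaogib
  ⇒ Dodoran zaogib
Hador: start from *yaokib.
  rule 1 (intervocalic voicing): yaokib → yaogib
  rule 2 (vowel merger): yaogib → yoogib
  ⇒ Hador yoogib
Ullenen: *yaokib
  yaokib → zaokib   [unconditioned shift]
  zaokib → zaohib   [unconditioned shift]
  zaohib (rule 3 does not apply)
  giving Ullenen zaohib.
No other proto-form is consistent with every reflex, so the reconstruction is *yaokib.

*yaokib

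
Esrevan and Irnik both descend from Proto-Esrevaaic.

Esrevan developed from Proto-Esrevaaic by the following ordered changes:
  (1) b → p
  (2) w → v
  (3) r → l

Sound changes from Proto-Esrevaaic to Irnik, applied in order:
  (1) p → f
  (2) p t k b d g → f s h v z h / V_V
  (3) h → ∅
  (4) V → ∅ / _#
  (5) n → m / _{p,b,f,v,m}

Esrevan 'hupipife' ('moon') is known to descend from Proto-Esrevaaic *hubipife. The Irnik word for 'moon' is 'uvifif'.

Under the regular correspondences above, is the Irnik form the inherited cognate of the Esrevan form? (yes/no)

yes

Derive the expected Irnik reflex of *hubipife:
Irnik: *hubipife > hubifife > huvifife > uvifife > uvifif  (by unconditioned shift, intervocalic lenition, h-loss, apocope)
Irnik 'uvifif' matches the regular reflex exactly, so the pair is cognate.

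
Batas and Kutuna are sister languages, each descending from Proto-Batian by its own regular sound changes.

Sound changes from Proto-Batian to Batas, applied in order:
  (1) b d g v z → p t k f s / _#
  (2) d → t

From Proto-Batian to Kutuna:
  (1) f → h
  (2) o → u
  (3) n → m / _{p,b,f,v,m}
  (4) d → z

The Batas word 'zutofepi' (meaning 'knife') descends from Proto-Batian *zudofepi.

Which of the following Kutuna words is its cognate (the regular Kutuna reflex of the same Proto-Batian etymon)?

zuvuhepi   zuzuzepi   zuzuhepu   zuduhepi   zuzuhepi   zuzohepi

Kutuna: *zudofepi
  zudofepi → zudohepi   [unconditioned shift]
  zudohepi → zuduhepi   [vowel merger]
  zuduhepi (rule 3 does not apply)
  zuduhepi → zuzuhepi   [unconditioned shift]
  giving Kutuna zuzuhepi.

zuzuhepi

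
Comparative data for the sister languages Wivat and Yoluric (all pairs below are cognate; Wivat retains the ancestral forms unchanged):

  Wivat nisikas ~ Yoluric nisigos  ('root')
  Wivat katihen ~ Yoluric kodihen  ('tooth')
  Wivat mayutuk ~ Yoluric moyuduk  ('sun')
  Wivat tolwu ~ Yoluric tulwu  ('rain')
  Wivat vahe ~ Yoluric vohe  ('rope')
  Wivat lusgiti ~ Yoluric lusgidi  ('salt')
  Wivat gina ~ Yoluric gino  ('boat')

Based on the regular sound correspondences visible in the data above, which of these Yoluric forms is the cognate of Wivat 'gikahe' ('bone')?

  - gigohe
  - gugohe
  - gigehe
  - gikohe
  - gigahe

gigohe

nisikas ~ nisigos — Wivat k corresponds to Yoluric g between vowels (before a back vowel).
nisikas ~ nisigos, katihen ~ kodihen — Wivat a corresponds to Yoluric o after a consonant, before a consonant other than r, m, n, p, b, f, v.
Applying these to Wivat 'gikahe':
  gikahe → gigahe   (k→g between vowels (before a back vowel))
  gigahe → gigohe   (a→o after a consonant, before a consonant other than r, m, n, p, b, f, v)
So the Yoluric cognate is 'gigohe'.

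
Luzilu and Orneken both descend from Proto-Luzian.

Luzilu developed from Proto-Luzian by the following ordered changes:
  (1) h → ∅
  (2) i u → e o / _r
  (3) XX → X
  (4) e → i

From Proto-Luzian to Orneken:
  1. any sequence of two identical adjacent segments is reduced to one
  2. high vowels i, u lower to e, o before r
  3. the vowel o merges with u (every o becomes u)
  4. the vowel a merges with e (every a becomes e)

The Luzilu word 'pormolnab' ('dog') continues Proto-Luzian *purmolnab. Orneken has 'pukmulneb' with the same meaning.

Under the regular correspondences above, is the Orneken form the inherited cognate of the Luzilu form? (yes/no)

Derive the expected Orneken reflex of *purmolnab:
Orneken: *purmolnab
  purmolnab (rule 1 does not apply)
  purmolnab → pormolnab   [pre-rhotic lowering]
  pormolnab → purmulnab   [vowel merger]
  purmulnab → purmulneb   [vowel merger]
  giving Orneken purmulneb.
The regular Orneken reflex would be 'purmulneb', but the attested form is 'pukmulneb'. The correspondence is irregular, so they are not cognates (the Orneken form has a different source).

no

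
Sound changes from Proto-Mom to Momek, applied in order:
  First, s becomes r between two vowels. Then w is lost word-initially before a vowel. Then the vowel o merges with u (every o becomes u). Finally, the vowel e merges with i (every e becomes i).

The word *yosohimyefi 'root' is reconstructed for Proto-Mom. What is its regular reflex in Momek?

Momek: *yosohimyefi > yorohimyefi > yuruhimyefi > yuruhimyifi  (by rhotacism, vowel merger, vowel merger)

yuruhimyifi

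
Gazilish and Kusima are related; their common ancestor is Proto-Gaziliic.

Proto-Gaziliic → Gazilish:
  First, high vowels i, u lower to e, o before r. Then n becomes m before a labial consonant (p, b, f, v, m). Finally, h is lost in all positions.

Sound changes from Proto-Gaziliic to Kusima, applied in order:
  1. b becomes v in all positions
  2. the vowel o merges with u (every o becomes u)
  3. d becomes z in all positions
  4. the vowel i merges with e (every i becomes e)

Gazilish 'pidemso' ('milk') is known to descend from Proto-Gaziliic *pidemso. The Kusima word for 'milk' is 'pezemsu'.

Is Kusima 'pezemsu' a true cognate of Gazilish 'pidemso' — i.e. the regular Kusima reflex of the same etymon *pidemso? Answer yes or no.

yes

Derive the expected Kusima reflex of *pidemso:
Kusima: *pidemso
  pidemso (rule 1 does not apply)
  pidemso → pidemsu   [vowel merger]
  pidemsu → pizemsu   [unconditioned shift]
  pizemsu → pezemsu   [vowel merger]
  giving Kusima pezemsu.
Kusima 'pezemsu' matches the regular reflex exactly, so the pair is cognate.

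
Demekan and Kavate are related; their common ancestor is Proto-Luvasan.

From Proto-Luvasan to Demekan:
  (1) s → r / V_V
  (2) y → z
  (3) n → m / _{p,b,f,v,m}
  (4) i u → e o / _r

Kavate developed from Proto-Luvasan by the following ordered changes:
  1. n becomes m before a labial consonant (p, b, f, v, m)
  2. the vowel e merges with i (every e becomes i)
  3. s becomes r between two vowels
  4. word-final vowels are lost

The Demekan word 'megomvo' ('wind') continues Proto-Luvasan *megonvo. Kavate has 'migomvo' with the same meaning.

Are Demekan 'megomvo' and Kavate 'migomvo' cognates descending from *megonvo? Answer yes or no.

no

Derive the expected Kavate reflex of *megonvo:
Kavate: start from *megonvo.
  rule 1 (nasal place assimilation): megonvo → megomvo
  rule 2 (vowel merger): megomvo → migomvo
  rule 3: no change — migomvo
  rule 4 (apocope): migomvo → migomv
  ⇒ Kavate migomv
The regular Kavate reflex would be 'migomv', but the attested form is 'migomvo'. The correspondence is irregular, so they are not cognates (the Kavate form has a different source).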